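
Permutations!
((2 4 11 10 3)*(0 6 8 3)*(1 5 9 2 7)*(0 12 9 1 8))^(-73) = (0 6)(1 5)(2 9 12 10 11 4)(3 8 7) = [6, 5, 9, 8, 2, 1, 0, 3, 7, 12, 11, 4, 10]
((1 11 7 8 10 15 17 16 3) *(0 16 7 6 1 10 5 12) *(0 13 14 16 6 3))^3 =[11, 10, 2, 17, 4, 14, 3, 12, 13, 9, 7, 15, 16, 0, 6, 8, 1, 5] =(0 11 15 8 13)(1 10 7 12 16)(3 17 5 14 6)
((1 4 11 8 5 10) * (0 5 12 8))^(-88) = (12)(0 10 4)(1 11 5) = [10, 11, 2, 3, 0, 1, 6, 7, 8, 9, 4, 5, 12]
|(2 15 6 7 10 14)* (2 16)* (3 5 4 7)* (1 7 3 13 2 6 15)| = 24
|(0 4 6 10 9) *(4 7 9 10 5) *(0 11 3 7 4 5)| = |(0 4 6)(3 7 9 11)| = 12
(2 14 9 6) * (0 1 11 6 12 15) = (0 1 11 6 2 14 9 12 15) = [1, 11, 14, 3, 4, 5, 2, 7, 8, 12, 10, 6, 15, 13, 9, 0]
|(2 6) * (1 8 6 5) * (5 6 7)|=|(1 8 7 5)(2 6)|=4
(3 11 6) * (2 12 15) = (2 12 15)(3 11 6) = [0, 1, 12, 11, 4, 5, 3, 7, 8, 9, 10, 6, 15, 13, 14, 2]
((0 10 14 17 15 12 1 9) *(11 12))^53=(0 9 1 12 11 15 17 14 10)=[9, 12, 2, 3, 4, 5, 6, 7, 8, 1, 0, 15, 11, 13, 10, 17, 16, 14]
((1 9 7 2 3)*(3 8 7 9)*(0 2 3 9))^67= (0 3 2 1 8 9 7)= [3, 8, 1, 2, 4, 5, 6, 0, 9, 7]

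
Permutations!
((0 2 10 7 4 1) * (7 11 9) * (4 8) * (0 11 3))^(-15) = (0 2 10 3)(1 7)(4 9)(8 11) = [2, 7, 10, 0, 9, 5, 6, 1, 11, 4, 3, 8]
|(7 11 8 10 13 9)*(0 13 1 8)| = |(0 13 9 7 11)(1 8 10)| = 15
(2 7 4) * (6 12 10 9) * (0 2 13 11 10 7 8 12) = (0 2 8 12 7 4 13 11 10 9 6) = [2, 1, 8, 3, 13, 5, 0, 4, 12, 6, 9, 10, 7, 11]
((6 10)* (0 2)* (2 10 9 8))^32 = (0 6 8)(2 10 9) = [6, 1, 10, 3, 4, 5, 8, 7, 0, 2, 9]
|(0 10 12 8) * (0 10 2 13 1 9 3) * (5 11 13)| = 24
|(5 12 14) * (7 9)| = 6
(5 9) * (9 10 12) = (5 10 12 9) = [0, 1, 2, 3, 4, 10, 6, 7, 8, 5, 12, 11, 9]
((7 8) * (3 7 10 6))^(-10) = [0, 1, 2, 3, 4, 5, 6, 7, 8, 9, 10] = (10)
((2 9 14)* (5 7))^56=(2 14 9)=[0, 1, 14, 3, 4, 5, 6, 7, 8, 2, 10, 11, 12, 13, 9]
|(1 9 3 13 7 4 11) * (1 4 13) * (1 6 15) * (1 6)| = 6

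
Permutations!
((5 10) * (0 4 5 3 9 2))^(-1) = (0 2 9 3 10 5 4) = [2, 1, 9, 10, 0, 4, 6, 7, 8, 3, 5]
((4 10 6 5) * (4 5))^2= (4 6 10)= [0, 1, 2, 3, 6, 5, 10, 7, 8, 9, 4]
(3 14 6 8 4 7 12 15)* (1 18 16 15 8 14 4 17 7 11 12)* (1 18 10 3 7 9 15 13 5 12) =[0, 10, 2, 4, 11, 12, 14, 18, 17, 15, 3, 1, 8, 5, 6, 7, 13, 9, 16] =(1 10 3 4 11)(5 12 8 17 9 15 7 18 16 13)(6 14)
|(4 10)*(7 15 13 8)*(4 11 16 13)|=|(4 10 11 16 13 8 7 15)|=8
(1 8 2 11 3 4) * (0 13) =(0 13)(1 8 2 11 3 4) =[13, 8, 11, 4, 1, 5, 6, 7, 2, 9, 10, 3, 12, 0]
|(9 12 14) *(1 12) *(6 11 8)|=|(1 12 14 9)(6 11 8)|=12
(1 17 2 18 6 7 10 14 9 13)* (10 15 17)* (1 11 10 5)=(1 5)(2 18 6 7 15 17)(9 13 11 10 14)=[0, 5, 18, 3, 4, 1, 7, 15, 8, 13, 14, 10, 12, 11, 9, 17, 16, 2, 6]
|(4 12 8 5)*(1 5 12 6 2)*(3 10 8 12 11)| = 20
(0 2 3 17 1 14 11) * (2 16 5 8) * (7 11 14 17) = (0 16 5 8 2 3 7 11)(1 17) = [16, 17, 3, 7, 4, 8, 6, 11, 2, 9, 10, 0, 12, 13, 14, 15, 5, 1]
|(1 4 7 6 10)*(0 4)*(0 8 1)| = |(0 4 7 6 10)(1 8)| = 10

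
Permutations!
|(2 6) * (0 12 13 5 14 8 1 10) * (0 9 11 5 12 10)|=8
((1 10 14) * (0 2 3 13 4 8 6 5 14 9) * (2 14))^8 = [10, 0, 3, 13, 8, 2, 5, 7, 6, 1, 14, 11, 12, 4, 9] = (0 10 14 9 1)(2 3 13 4 8 6 5)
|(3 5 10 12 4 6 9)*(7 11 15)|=21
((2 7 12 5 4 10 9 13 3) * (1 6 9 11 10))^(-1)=[0, 4, 3, 13, 5, 12, 1, 2, 8, 6, 11, 10, 7, 9]=(1 4 5 12 7 2 3 13 9 6)(10 11)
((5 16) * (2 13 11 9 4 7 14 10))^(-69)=(2 9 14 13 4 10 11 7)(5 16)=[0, 1, 9, 3, 10, 16, 6, 2, 8, 14, 11, 7, 12, 4, 13, 15, 5]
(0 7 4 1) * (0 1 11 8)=(0 7 4 11 8)=[7, 1, 2, 3, 11, 5, 6, 4, 0, 9, 10, 8]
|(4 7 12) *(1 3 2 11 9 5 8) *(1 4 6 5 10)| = 6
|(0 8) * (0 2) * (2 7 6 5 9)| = |(0 8 7 6 5 9 2)| = 7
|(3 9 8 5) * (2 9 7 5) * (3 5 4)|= 3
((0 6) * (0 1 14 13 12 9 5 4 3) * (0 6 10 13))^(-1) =(0 14 1 6 3 4 5 9 12 13 10) =[14, 6, 2, 4, 5, 9, 3, 7, 8, 12, 0, 11, 13, 10, 1]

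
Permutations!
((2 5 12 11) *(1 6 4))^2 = [0, 4, 12, 3, 6, 11, 1, 7, 8, 9, 10, 5, 2] = (1 4 6)(2 12)(5 11)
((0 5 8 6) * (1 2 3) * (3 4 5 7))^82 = (0 7 3 1 2 4 5 8 6) = [7, 2, 4, 1, 5, 8, 0, 3, 6]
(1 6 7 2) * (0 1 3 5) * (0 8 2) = (0 1 6 7)(2 3 5 8) = [1, 6, 3, 5, 4, 8, 7, 0, 2]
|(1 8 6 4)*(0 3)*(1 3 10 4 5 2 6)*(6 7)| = |(0 10 4 3)(1 8)(2 7 6 5)| = 4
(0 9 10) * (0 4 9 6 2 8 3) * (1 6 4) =(0 4 9 10 1 6 2 8 3) =[4, 6, 8, 0, 9, 5, 2, 7, 3, 10, 1]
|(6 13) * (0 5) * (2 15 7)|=6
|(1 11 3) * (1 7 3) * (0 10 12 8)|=4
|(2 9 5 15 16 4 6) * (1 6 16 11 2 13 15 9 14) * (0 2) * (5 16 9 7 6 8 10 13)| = 9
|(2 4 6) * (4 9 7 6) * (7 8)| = 5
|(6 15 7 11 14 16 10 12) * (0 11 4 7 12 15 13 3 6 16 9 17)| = |(0 11 14 9 17)(3 6 13)(4 7)(10 15 12 16)| = 60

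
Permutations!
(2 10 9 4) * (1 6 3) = (1 6 3)(2 10 9 4) = [0, 6, 10, 1, 2, 5, 3, 7, 8, 4, 9]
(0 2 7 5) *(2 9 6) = (0 9 6 2 7 5) = [9, 1, 7, 3, 4, 0, 2, 5, 8, 6]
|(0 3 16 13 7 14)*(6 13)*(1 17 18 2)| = 28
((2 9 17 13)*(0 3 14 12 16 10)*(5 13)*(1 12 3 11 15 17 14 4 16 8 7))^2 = (0 15 5 2 14 4 10 11 17 13 9 3 16)(1 8)(7 12) = [15, 8, 14, 16, 10, 2, 6, 12, 1, 3, 11, 17, 7, 9, 4, 5, 0, 13]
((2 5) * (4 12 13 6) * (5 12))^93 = (2 6)(4 12)(5 13) = [0, 1, 6, 3, 12, 13, 2, 7, 8, 9, 10, 11, 4, 5]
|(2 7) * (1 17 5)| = 6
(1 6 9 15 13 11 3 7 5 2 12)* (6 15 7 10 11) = (1 15 13 6 9 7 5 2 12)(3 10 11) = [0, 15, 12, 10, 4, 2, 9, 5, 8, 7, 11, 3, 1, 6, 14, 13]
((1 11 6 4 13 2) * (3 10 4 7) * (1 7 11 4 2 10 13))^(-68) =(2 3 10 7 13) =[0, 1, 3, 10, 4, 5, 6, 13, 8, 9, 7, 11, 12, 2]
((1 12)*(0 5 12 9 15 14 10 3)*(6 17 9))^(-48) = (0 15 1 3 9 12 10 17 5 14 6) = [15, 3, 2, 9, 4, 14, 0, 7, 8, 12, 17, 11, 10, 13, 6, 1, 16, 5]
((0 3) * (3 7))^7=(0 7 3)=[7, 1, 2, 0, 4, 5, 6, 3]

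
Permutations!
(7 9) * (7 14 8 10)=(7 9 14 8 10)=[0, 1, 2, 3, 4, 5, 6, 9, 10, 14, 7, 11, 12, 13, 8]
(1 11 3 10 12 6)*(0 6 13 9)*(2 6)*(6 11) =(0 2 11 3 10 12 13 9)(1 6) =[2, 6, 11, 10, 4, 5, 1, 7, 8, 0, 12, 3, 13, 9]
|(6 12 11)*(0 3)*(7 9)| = |(0 3)(6 12 11)(7 9)| = 6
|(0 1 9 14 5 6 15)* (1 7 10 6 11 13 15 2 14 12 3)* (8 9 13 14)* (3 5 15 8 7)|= 44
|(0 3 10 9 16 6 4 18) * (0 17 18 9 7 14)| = 20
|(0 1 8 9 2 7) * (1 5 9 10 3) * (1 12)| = |(0 5 9 2 7)(1 8 10 3 12)| = 5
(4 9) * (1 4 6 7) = (1 4 9 6 7) = [0, 4, 2, 3, 9, 5, 7, 1, 8, 6]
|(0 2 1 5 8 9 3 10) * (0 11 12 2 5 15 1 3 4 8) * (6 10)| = |(0 5)(1 15)(2 3 6 10 11 12)(4 8 9)| = 6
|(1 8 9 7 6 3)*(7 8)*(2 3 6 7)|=|(1 2 3)(8 9)|=6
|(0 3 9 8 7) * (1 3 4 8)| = |(0 4 8 7)(1 3 9)| = 12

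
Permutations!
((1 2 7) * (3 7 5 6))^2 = (1 5 3)(2 6 7) = [0, 5, 6, 1, 4, 3, 7, 2]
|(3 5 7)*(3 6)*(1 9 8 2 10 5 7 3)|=|(1 9 8 2 10 5 3 7 6)|=9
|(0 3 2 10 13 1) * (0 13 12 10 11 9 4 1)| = |(0 3 2 11 9 4 1 13)(10 12)| = 8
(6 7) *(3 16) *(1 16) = [0, 16, 2, 1, 4, 5, 7, 6, 8, 9, 10, 11, 12, 13, 14, 15, 3] = (1 16 3)(6 7)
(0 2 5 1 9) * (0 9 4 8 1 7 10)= (0 2 5 7 10)(1 4 8)= [2, 4, 5, 3, 8, 7, 6, 10, 1, 9, 0]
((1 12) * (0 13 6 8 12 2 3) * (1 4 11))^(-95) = [4, 6, 8, 12, 0, 5, 1, 7, 2, 9, 10, 13, 3, 11] = (0 4)(1 6)(2 8)(3 12)(11 13)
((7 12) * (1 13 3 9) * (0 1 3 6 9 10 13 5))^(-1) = [5, 0, 2, 9, 4, 1, 13, 12, 8, 6, 3, 11, 7, 10] = (0 5 1)(3 9 6 13 10)(7 12)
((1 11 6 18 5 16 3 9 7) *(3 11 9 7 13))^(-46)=(1 7 3 13 9)(5 18 6 11 16)=[0, 7, 2, 13, 4, 18, 11, 3, 8, 1, 10, 16, 12, 9, 14, 15, 5, 17, 6]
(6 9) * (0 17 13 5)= (0 17 13 5)(6 9)= [17, 1, 2, 3, 4, 0, 9, 7, 8, 6, 10, 11, 12, 5, 14, 15, 16, 13]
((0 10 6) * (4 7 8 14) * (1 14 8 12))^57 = (1 4 12 14 7) = [0, 4, 2, 3, 12, 5, 6, 1, 8, 9, 10, 11, 14, 13, 7]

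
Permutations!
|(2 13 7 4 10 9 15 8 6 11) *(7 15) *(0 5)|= |(0 5)(2 13 15 8 6 11)(4 10 9 7)|= 12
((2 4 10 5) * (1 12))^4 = (12) = [0, 1, 2, 3, 4, 5, 6, 7, 8, 9, 10, 11, 12]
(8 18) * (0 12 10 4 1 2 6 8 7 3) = (0 12 10 4 1 2 6 8 18 7 3) = [12, 2, 6, 0, 1, 5, 8, 3, 18, 9, 4, 11, 10, 13, 14, 15, 16, 17, 7]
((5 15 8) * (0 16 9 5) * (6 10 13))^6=(16)=[0, 1, 2, 3, 4, 5, 6, 7, 8, 9, 10, 11, 12, 13, 14, 15, 16]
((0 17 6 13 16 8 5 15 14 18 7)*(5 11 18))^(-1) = (0 7 18 11 8 16 13 6 17)(5 14 15) = [7, 1, 2, 3, 4, 14, 17, 18, 16, 9, 10, 8, 12, 6, 15, 5, 13, 0, 11]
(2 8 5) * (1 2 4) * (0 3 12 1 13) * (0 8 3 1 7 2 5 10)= (0 1 5 4 13 8 10)(2 3 12 7)= [1, 5, 3, 12, 13, 4, 6, 2, 10, 9, 0, 11, 7, 8]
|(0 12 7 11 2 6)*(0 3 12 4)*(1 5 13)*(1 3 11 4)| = 24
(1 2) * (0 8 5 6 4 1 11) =(0 8 5 6 4 1 2 11) =[8, 2, 11, 3, 1, 6, 4, 7, 5, 9, 10, 0]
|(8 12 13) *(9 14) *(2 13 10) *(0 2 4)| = |(0 2 13 8 12 10 4)(9 14)| = 14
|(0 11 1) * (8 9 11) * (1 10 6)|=7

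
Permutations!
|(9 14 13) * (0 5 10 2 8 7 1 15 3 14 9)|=11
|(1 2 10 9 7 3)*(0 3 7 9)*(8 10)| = |(0 3 1 2 8 10)| = 6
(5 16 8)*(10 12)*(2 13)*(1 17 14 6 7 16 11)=(1 17 14 6 7 16 8 5 11)(2 13)(10 12)=[0, 17, 13, 3, 4, 11, 7, 16, 5, 9, 12, 1, 10, 2, 6, 15, 8, 14]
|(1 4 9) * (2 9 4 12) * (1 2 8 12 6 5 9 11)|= 6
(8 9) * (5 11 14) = (5 11 14)(8 9) = [0, 1, 2, 3, 4, 11, 6, 7, 9, 8, 10, 14, 12, 13, 5]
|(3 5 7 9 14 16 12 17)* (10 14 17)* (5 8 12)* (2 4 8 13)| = 13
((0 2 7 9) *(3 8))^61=(0 2 7 9)(3 8)=[2, 1, 7, 8, 4, 5, 6, 9, 3, 0]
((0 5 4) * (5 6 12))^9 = (0 4 5 12 6) = [4, 1, 2, 3, 5, 12, 0, 7, 8, 9, 10, 11, 6]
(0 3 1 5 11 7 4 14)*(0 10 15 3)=(1 5 11 7 4 14 10 15 3)=[0, 5, 2, 1, 14, 11, 6, 4, 8, 9, 15, 7, 12, 13, 10, 3]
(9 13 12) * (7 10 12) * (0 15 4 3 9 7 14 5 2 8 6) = [15, 1, 8, 9, 3, 2, 0, 10, 6, 13, 12, 11, 7, 14, 5, 4] = (0 15 4 3 9 13 14 5 2 8 6)(7 10 12)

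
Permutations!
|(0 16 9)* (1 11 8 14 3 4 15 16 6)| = 11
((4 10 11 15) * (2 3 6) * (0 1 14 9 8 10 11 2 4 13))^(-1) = (0 13 15 11 4 6 3 2 10 8 9 14 1) = [13, 0, 10, 2, 6, 5, 3, 7, 9, 14, 8, 4, 12, 15, 1, 11]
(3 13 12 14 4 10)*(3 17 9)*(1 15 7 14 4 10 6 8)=[0, 15, 2, 13, 6, 5, 8, 14, 1, 3, 17, 11, 4, 12, 10, 7, 16, 9]=(1 15 7 14 10 17 9 3 13 12 4 6 8)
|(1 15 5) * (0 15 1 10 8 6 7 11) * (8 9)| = |(0 15 5 10 9 8 6 7 11)| = 9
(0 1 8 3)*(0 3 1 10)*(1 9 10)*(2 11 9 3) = (0 1 8 3 2 11 9 10) = [1, 8, 11, 2, 4, 5, 6, 7, 3, 10, 0, 9]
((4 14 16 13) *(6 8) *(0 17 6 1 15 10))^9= [6, 10, 2, 3, 14, 5, 1, 7, 15, 9, 17, 11, 12, 4, 16, 0, 13, 8]= (0 6 1 10 17 8 15)(4 14 16 13)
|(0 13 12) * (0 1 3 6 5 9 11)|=9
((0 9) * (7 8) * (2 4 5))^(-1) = [9, 1, 5, 3, 2, 4, 6, 8, 7, 0] = (0 9)(2 5 4)(7 8)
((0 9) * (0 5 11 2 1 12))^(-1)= (0 12 1 2 11 5 9)= [12, 2, 11, 3, 4, 9, 6, 7, 8, 0, 10, 5, 1]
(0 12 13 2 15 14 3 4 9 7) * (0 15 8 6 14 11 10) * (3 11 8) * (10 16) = [12, 1, 3, 4, 9, 5, 14, 15, 6, 7, 0, 16, 13, 2, 11, 8, 10] = (0 12 13 2 3 4 9 7 15 8 6 14 11 16 10)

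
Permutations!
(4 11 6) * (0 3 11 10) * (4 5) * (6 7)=(0 3 11 7 6 5 4 10)=[3, 1, 2, 11, 10, 4, 5, 6, 8, 9, 0, 7]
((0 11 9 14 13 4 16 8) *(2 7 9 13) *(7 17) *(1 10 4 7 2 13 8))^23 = (0 8 11)(1 16 4 10)(2 17)(7 13 14 9) = [8, 16, 17, 3, 10, 5, 6, 13, 11, 7, 1, 0, 12, 14, 9, 15, 4, 2]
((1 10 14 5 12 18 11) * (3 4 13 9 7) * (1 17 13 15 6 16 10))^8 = [0, 1, 2, 12, 18, 3, 17, 5, 8, 14, 9, 6, 4, 10, 7, 11, 13, 16, 15] = (3 12 4 18 15 11 6 17 16 13 10 9 14 7 5)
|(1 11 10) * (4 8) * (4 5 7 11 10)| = 10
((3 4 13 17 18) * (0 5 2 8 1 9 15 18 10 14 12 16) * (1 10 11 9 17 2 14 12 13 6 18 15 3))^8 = (18)(0 16 12 10 8 2 13 14 5) = [16, 1, 13, 3, 4, 0, 6, 7, 2, 9, 8, 11, 10, 14, 5, 15, 12, 17, 18]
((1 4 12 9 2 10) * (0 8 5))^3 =(1 9)(2 4)(10 12) =[0, 9, 4, 3, 2, 5, 6, 7, 8, 1, 12, 11, 10]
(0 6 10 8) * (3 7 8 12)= (0 6 10 12 3 7 8)= [6, 1, 2, 7, 4, 5, 10, 8, 0, 9, 12, 11, 3]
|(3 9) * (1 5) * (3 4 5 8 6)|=|(1 8 6 3 9 4 5)|=7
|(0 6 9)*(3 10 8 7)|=12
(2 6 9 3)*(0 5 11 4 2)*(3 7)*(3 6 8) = (0 5 11 4 2 8 3)(6 9 7) = [5, 1, 8, 0, 2, 11, 9, 6, 3, 7, 10, 4]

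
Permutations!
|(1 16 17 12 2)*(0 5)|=10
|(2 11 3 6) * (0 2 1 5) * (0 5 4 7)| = |(0 2 11 3 6 1 4 7)| = 8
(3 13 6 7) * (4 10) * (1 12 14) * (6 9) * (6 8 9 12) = (1 6 7 3 13 12 14)(4 10)(8 9) = [0, 6, 2, 13, 10, 5, 7, 3, 9, 8, 4, 11, 14, 12, 1]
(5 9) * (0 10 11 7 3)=(0 10 11 7 3)(5 9)=[10, 1, 2, 0, 4, 9, 6, 3, 8, 5, 11, 7]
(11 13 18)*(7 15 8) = (7 15 8)(11 13 18) = [0, 1, 2, 3, 4, 5, 6, 15, 7, 9, 10, 13, 12, 18, 14, 8, 16, 17, 11]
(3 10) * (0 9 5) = (0 9 5)(3 10) = [9, 1, 2, 10, 4, 0, 6, 7, 8, 5, 3]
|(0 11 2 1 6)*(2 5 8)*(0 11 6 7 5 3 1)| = 9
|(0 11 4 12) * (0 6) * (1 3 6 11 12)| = 7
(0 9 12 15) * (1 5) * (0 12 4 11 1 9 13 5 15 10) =(0 13 5 9 4 11 1 15 12 10) =[13, 15, 2, 3, 11, 9, 6, 7, 8, 4, 0, 1, 10, 5, 14, 12]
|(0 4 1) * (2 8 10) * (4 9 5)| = |(0 9 5 4 1)(2 8 10)| = 15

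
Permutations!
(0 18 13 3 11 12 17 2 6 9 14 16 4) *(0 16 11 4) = (0 18 13 3 4 16)(2 6 9 14 11 12 17) = [18, 1, 6, 4, 16, 5, 9, 7, 8, 14, 10, 12, 17, 3, 11, 15, 0, 2, 13]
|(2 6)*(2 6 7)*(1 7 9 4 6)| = |(1 7 2 9 4 6)| = 6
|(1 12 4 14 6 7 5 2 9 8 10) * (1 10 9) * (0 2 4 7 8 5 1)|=|(0 2)(1 12 7)(4 14 6 8 9 5)|=6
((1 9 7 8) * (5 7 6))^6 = (9) = [0, 1, 2, 3, 4, 5, 6, 7, 8, 9]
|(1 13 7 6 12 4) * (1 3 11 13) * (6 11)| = 12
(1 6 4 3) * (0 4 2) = (0 4 3 1 6 2) = [4, 6, 0, 1, 3, 5, 2]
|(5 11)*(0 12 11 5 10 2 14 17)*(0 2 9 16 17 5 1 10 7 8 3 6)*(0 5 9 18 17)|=16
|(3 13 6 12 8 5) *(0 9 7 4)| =|(0 9 7 4)(3 13 6 12 8 5)| =12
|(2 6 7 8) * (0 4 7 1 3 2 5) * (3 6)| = 10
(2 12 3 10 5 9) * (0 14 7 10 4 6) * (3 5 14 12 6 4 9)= (0 12 5 3 9 2 6)(7 10 14)= [12, 1, 6, 9, 4, 3, 0, 10, 8, 2, 14, 11, 5, 13, 7]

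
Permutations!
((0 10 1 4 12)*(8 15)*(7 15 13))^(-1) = (0 12 4 1 10)(7 13 8 15) = [12, 10, 2, 3, 1, 5, 6, 13, 15, 9, 0, 11, 4, 8, 14, 7]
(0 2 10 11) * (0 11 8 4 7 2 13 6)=(0 13 6)(2 10 8 4 7)=[13, 1, 10, 3, 7, 5, 0, 2, 4, 9, 8, 11, 12, 6]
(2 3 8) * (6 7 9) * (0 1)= (0 1)(2 3 8)(6 7 9)= [1, 0, 3, 8, 4, 5, 7, 9, 2, 6]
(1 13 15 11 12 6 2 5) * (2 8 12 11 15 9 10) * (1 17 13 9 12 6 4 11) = (1 9 10 2 5 17 13 12 4 11)(6 8) = [0, 9, 5, 3, 11, 17, 8, 7, 6, 10, 2, 1, 4, 12, 14, 15, 16, 13]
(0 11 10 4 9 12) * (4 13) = (0 11 10 13 4 9 12) = [11, 1, 2, 3, 9, 5, 6, 7, 8, 12, 13, 10, 0, 4]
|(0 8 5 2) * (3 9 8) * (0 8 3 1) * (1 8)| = |(0 8 5 2 1)(3 9)| = 10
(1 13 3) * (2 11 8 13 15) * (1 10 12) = (1 15 2 11 8 13 3 10 12) = [0, 15, 11, 10, 4, 5, 6, 7, 13, 9, 12, 8, 1, 3, 14, 2]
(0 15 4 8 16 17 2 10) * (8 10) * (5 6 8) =[15, 1, 5, 3, 10, 6, 8, 7, 16, 9, 0, 11, 12, 13, 14, 4, 17, 2] =(0 15 4 10)(2 5 6 8 16 17)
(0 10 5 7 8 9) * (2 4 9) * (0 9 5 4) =(0 10 4 5 7 8 2) =[10, 1, 0, 3, 5, 7, 6, 8, 2, 9, 4]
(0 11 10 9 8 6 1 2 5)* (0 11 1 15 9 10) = (0 1 2 5 11)(6 15 9 8) = [1, 2, 5, 3, 4, 11, 15, 7, 6, 8, 10, 0, 12, 13, 14, 9]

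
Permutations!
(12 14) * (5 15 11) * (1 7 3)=(1 7 3)(5 15 11)(12 14)=[0, 7, 2, 1, 4, 15, 6, 3, 8, 9, 10, 5, 14, 13, 12, 11]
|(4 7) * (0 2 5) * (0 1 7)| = 6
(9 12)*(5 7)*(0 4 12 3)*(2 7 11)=(0 4 12 9 3)(2 7 5 11)=[4, 1, 7, 0, 12, 11, 6, 5, 8, 3, 10, 2, 9]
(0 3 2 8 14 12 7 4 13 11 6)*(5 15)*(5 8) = (0 3 2 5 15 8 14 12 7 4 13 11 6) = [3, 1, 5, 2, 13, 15, 0, 4, 14, 9, 10, 6, 7, 11, 12, 8]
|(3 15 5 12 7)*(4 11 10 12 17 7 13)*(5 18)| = |(3 15 18 5 17 7)(4 11 10 12 13)| = 30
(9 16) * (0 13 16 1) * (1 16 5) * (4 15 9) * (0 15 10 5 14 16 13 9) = (0 9 13 14 16 4 10 5 1 15) = [9, 15, 2, 3, 10, 1, 6, 7, 8, 13, 5, 11, 12, 14, 16, 0, 4]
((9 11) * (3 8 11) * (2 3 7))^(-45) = (2 11)(3 9)(7 8) = [0, 1, 11, 9, 4, 5, 6, 8, 7, 3, 10, 2]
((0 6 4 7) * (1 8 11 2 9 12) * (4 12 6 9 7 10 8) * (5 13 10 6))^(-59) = [10, 4, 5, 3, 6, 11, 12, 13, 0, 8, 7, 9, 1, 2] = (0 10 7 13 2 5 11 9 8)(1 4 6 12)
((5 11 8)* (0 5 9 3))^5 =(0 3 9 8 11 5) =[3, 1, 2, 9, 4, 0, 6, 7, 11, 8, 10, 5]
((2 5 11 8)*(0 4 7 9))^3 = (0 9 7 4)(2 8 11 5) = [9, 1, 8, 3, 0, 2, 6, 4, 11, 7, 10, 5]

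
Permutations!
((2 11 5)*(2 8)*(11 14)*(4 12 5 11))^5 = [0, 1, 8, 3, 14, 12, 6, 7, 5, 9, 10, 11, 4, 13, 2] = (2 8 5 12 4 14)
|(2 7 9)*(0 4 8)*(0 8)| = 6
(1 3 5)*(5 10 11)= [0, 3, 2, 10, 4, 1, 6, 7, 8, 9, 11, 5]= (1 3 10 11 5)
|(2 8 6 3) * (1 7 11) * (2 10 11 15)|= |(1 7 15 2 8 6 3 10 11)|= 9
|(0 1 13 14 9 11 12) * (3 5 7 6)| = |(0 1 13 14 9 11 12)(3 5 7 6)| = 28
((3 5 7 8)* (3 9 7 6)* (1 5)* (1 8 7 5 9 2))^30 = (1 5 3 2 9 6 8) = [0, 5, 9, 2, 4, 3, 8, 7, 1, 6]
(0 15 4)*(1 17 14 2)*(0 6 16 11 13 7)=(0 15 4 6 16 11 13 7)(1 17 14 2)=[15, 17, 1, 3, 6, 5, 16, 0, 8, 9, 10, 13, 12, 7, 2, 4, 11, 14]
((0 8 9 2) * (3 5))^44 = (9) = [0, 1, 2, 3, 4, 5, 6, 7, 8, 9]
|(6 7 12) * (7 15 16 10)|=6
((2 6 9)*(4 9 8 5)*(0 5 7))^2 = (0 4 2 8)(5 9 6 7) = [4, 1, 8, 3, 2, 9, 7, 5, 0, 6]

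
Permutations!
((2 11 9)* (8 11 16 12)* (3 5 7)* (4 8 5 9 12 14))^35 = [0, 1, 14, 2, 11, 3, 6, 9, 12, 16, 10, 5, 7, 13, 8, 15, 4] = (2 14 8 12 7 9 16 4 11 5 3)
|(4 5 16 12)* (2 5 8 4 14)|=|(2 5 16 12 14)(4 8)|=10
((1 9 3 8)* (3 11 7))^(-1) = (1 8 3 7 11 9) = [0, 8, 2, 7, 4, 5, 6, 11, 3, 1, 10, 9]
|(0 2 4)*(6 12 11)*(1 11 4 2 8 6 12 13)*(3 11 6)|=|(0 8 3 11 12 4)(1 6 13)|=6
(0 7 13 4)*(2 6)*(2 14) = [7, 1, 6, 3, 0, 5, 14, 13, 8, 9, 10, 11, 12, 4, 2] = (0 7 13 4)(2 6 14)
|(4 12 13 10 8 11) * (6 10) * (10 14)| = 8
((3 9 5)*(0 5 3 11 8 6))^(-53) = (0 11 6 5 8)(3 9) = [11, 1, 2, 9, 4, 8, 5, 7, 0, 3, 10, 6]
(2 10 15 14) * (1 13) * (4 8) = (1 13)(2 10 15 14)(4 8) = [0, 13, 10, 3, 8, 5, 6, 7, 4, 9, 15, 11, 12, 1, 2, 14]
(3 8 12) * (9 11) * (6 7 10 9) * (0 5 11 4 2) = (0 5 11 6 7 10 9 4 2)(3 8 12) = [5, 1, 0, 8, 2, 11, 7, 10, 12, 4, 9, 6, 3]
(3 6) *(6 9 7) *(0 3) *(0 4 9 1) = (0 3 1)(4 9 7 6) = [3, 0, 2, 1, 9, 5, 4, 6, 8, 7]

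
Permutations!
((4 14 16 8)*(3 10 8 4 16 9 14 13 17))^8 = [0, 1, 2, 10, 13, 5, 6, 7, 16, 9, 8, 11, 12, 17, 14, 15, 4, 3] = (3 10 8 16 4 13 17)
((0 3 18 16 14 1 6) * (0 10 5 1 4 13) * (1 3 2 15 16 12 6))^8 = (0 2 15 16 14 4 13)(3 12 10)(5 18 6) = [2, 1, 15, 12, 13, 18, 5, 7, 8, 9, 3, 11, 10, 0, 4, 16, 14, 17, 6]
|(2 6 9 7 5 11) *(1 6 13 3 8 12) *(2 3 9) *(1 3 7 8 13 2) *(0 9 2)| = 42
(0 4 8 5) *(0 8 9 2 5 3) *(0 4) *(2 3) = (2 5 8)(3 4 9) = [0, 1, 5, 4, 9, 8, 6, 7, 2, 3]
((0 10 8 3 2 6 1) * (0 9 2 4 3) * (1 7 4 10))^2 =(0 9 6 4 10)(1 2 7 3 8) =[9, 2, 7, 8, 10, 5, 4, 3, 1, 6, 0]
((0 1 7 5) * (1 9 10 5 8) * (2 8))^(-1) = (0 5 10 9)(1 8 2 7) = [5, 8, 7, 3, 4, 10, 6, 1, 2, 0, 9]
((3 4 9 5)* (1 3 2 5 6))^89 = [0, 6, 5, 1, 3, 2, 9, 7, 8, 4] = (1 6 9 4 3)(2 5)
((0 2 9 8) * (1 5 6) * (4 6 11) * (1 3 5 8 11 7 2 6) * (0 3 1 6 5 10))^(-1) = (0 10 3 8 1 6 4 11 9 2 7 5) = [10, 6, 7, 8, 11, 0, 4, 5, 1, 2, 3, 9]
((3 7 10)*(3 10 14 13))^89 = (3 7 14 13) = [0, 1, 2, 7, 4, 5, 6, 14, 8, 9, 10, 11, 12, 3, 13]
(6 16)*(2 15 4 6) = (2 15 4 6 16) = [0, 1, 15, 3, 6, 5, 16, 7, 8, 9, 10, 11, 12, 13, 14, 4, 2]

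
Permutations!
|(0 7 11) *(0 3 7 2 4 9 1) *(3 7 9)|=6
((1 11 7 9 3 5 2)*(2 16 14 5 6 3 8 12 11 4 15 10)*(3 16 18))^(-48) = (18)(1 15 2 4 10)(7 8 11 9 12) = [0, 15, 4, 3, 10, 5, 6, 8, 11, 12, 1, 9, 7, 13, 14, 2, 16, 17, 18]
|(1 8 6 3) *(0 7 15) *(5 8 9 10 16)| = |(0 7 15)(1 9 10 16 5 8 6 3)| = 24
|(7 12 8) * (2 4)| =6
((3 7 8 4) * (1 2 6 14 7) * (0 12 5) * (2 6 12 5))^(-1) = (0 5)(1 3 4 8 7 14 6)(2 12) = [5, 3, 12, 4, 8, 0, 1, 14, 7, 9, 10, 11, 2, 13, 6]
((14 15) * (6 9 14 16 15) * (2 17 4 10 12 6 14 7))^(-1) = (2 7 9 6 12 10 4 17)(15 16) = [0, 1, 7, 3, 17, 5, 12, 9, 8, 6, 4, 11, 10, 13, 14, 16, 15, 2]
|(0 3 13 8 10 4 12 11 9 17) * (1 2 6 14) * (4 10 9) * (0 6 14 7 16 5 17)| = |(0 3 13 8 9)(1 2 14)(4 12 11)(5 17 6 7 16)| = 15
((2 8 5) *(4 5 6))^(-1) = [0, 1, 5, 3, 6, 4, 8, 7, 2] = (2 5 4 6 8)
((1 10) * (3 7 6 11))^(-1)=[0, 10, 2, 11, 4, 5, 7, 3, 8, 9, 1, 6]=(1 10)(3 11 6 7)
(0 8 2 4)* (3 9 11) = (0 8 2 4)(3 9 11) = [8, 1, 4, 9, 0, 5, 6, 7, 2, 11, 10, 3]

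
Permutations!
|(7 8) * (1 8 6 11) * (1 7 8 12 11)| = 5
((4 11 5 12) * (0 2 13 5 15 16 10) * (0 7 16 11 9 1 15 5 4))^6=(16)(0 15 13 5 9)(1 2 11 4 12)=[15, 2, 11, 3, 12, 9, 6, 7, 8, 0, 10, 4, 1, 5, 14, 13, 16]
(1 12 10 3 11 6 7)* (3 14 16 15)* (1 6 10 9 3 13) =(1 12 9 3 11 10 14 16 15 13)(6 7) =[0, 12, 2, 11, 4, 5, 7, 6, 8, 3, 14, 10, 9, 1, 16, 13, 15]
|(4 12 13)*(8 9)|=6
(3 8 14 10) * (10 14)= [0, 1, 2, 8, 4, 5, 6, 7, 10, 9, 3, 11, 12, 13, 14]= (14)(3 8 10)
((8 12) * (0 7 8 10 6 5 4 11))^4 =(0 10 11 12 4 8 5 7 6) =[10, 1, 2, 3, 8, 7, 0, 6, 5, 9, 11, 12, 4]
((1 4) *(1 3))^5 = (1 3 4) = [0, 3, 2, 4, 1]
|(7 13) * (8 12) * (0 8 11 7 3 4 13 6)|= |(0 8 12 11 7 6)(3 4 13)|= 6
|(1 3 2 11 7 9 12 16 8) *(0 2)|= 10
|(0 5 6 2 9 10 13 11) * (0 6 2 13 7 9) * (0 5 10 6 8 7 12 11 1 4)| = 22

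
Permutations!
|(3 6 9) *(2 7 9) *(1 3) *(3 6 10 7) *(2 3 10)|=7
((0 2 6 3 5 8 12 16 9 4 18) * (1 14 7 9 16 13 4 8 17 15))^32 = (18) = [0, 1, 2, 3, 4, 5, 6, 7, 8, 9, 10, 11, 12, 13, 14, 15, 16, 17, 18]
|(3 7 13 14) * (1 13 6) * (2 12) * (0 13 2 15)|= 10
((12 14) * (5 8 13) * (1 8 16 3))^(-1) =[0, 3, 2, 16, 4, 13, 6, 7, 1, 9, 10, 11, 14, 8, 12, 15, 5] =(1 3 16 5 13 8)(12 14)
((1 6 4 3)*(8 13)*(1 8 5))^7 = (13) = [0, 1, 2, 3, 4, 5, 6, 7, 8, 9, 10, 11, 12, 13]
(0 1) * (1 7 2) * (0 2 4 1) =[7, 2, 0, 3, 1, 5, 6, 4] =(0 7 4 1 2)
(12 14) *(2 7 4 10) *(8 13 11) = (2 7 4 10)(8 13 11)(12 14) = [0, 1, 7, 3, 10, 5, 6, 4, 13, 9, 2, 8, 14, 11, 12]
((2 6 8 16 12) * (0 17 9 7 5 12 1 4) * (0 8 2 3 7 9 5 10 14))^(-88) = (17) = [0, 1, 2, 3, 4, 5, 6, 7, 8, 9, 10, 11, 12, 13, 14, 15, 16, 17]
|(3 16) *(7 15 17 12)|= 4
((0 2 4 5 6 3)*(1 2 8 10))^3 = (0 1 5)(2 6 8)(3 10 4) = [1, 5, 6, 10, 3, 0, 8, 7, 2, 9, 4]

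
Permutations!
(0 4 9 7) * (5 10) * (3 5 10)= (10)(0 4 9 7)(3 5)= [4, 1, 2, 5, 9, 3, 6, 0, 8, 7, 10]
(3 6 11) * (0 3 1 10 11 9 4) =[3, 10, 2, 6, 0, 5, 9, 7, 8, 4, 11, 1] =(0 3 6 9 4)(1 10 11)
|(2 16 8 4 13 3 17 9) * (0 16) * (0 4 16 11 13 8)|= |(0 11 13 3 17 9 2 4 8 16)|= 10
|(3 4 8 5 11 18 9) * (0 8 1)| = |(0 8 5 11 18 9 3 4 1)| = 9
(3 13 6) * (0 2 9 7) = (0 2 9 7)(3 13 6) = [2, 1, 9, 13, 4, 5, 3, 0, 8, 7, 10, 11, 12, 6]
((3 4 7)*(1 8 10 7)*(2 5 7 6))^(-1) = [0, 4, 6, 7, 3, 2, 10, 5, 1, 9, 8] = (1 4 3 7 5 2 6 10 8)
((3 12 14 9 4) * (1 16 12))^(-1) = [0, 3, 2, 4, 9, 5, 6, 7, 8, 14, 10, 11, 16, 13, 12, 15, 1] = (1 3 4 9 14 12 16)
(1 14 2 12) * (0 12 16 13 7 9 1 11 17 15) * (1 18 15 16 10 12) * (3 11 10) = (0 1 14 2 3 11 17 16 13 7 9 18 15)(10 12) = [1, 14, 3, 11, 4, 5, 6, 9, 8, 18, 12, 17, 10, 7, 2, 0, 13, 16, 15]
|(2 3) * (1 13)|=|(1 13)(2 3)|=2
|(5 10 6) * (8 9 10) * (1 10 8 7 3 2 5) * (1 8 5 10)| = 8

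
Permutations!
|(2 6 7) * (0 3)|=|(0 3)(2 6 7)|=6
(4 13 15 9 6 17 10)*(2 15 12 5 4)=(2 15 9 6 17 10)(4 13 12 5)=[0, 1, 15, 3, 13, 4, 17, 7, 8, 6, 2, 11, 5, 12, 14, 9, 16, 10]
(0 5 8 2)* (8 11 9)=(0 5 11 9 8 2)=[5, 1, 0, 3, 4, 11, 6, 7, 2, 8, 10, 9]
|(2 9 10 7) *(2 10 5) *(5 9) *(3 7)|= 6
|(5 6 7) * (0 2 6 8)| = 6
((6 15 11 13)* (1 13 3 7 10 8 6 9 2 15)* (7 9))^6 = (2 15 11 3 9) = [0, 1, 15, 9, 4, 5, 6, 7, 8, 2, 10, 3, 12, 13, 14, 11]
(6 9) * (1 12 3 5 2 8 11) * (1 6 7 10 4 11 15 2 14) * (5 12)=(1 5 14)(2 8 15)(3 12)(4 11 6 9 7 10)=[0, 5, 8, 12, 11, 14, 9, 10, 15, 7, 4, 6, 3, 13, 1, 2]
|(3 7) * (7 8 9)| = |(3 8 9 7)| = 4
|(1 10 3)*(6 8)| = 6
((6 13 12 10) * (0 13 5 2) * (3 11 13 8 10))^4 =[5, 1, 6, 3, 4, 10, 8, 7, 2, 9, 0, 11, 12, 13] =(13)(0 5 10)(2 6 8)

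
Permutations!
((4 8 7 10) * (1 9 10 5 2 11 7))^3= (1 4 9 8 10)(2 5 7 11)= [0, 4, 5, 3, 9, 7, 6, 11, 10, 8, 1, 2]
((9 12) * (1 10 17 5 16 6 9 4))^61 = (1 12 6 5 10 4 9 16 17) = [0, 12, 2, 3, 9, 10, 5, 7, 8, 16, 4, 11, 6, 13, 14, 15, 17, 1]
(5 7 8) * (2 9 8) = (2 9 8 5 7) = [0, 1, 9, 3, 4, 7, 6, 2, 5, 8]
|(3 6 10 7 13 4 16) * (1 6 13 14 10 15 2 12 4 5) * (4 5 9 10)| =|(1 6 15 2 12 5)(3 13 9 10 7 14 4 16)| =24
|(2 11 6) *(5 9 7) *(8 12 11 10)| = |(2 10 8 12 11 6)(5 9 7)| = 6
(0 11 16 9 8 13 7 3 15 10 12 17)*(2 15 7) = [11, 1, 15, 7, 4, 5, 6, 3, 13, 8, 12, 16, 17, 2, 14, 10, 9, 0] = (0 11 16 9 8 13 2 15 10 12 17)(3 7)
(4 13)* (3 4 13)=[0, 1, 2, 4, 3, 5, 6, 7, 8, 9, 10, 11, 12, 13]=(13)(3 4)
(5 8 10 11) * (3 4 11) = (3 4 11 5 8 10) = [0, 1, 2, 4, 11, 8, 6, 7, 10, 9, 3, 5]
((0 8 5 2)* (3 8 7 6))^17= (0 3 2 6 5 7 8)= [3, 1, 6, 2, 4, 7, 5, 8, 0]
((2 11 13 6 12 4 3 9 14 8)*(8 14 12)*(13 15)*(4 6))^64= (2 4 6 15 9)(3 8 13 12 11)= [0, 1, 4, 8, 6, 5, 15, 7, 13, 2, 10, 3, 11, 12, 14, 9]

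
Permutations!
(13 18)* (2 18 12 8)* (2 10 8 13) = (2 18)(8 10)(12 13) = [0, 1, 18, 3, 4, 5, 6, 7, 10, 9, 8, 11, 13, 12, 14, 15, 16, 17, 2]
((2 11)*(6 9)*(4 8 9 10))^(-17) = (2 11)(4 6 8 10 9) = [0, 1, 11, 3, 6, 5, 8, 7, 10, 4, 9, 2]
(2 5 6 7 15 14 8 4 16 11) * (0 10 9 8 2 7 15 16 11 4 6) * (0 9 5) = [10, 1, 0, 3, 11, 9, 15, 16, 6, 8, 5, 7, 12, 13, 2, 14, 4] = (0 10 5 9 8 6 15 14 2)(4 11 7 16)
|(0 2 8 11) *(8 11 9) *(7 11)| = |(0 2 7 11)(8 9)| = 4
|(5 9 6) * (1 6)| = |(1 6 5 9)| = 4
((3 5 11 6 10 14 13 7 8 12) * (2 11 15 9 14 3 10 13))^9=(2 5 8 11 15 12 6 9 10 13 14 3 7)=[0, 1, 5, 7, 4, 8, 9, 2, 11, 10, 13, 15, 6, 14, 3, 12]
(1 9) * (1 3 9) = (3 9) = [0, 1, 2, 9, 4, 5, 6, 7, 8, 3]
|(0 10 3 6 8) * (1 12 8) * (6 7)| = 8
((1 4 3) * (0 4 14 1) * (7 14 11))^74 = (0 3 4)(1 7)(11 14) = [3, 7, 2, 4, 0, 5, 6, 1, 8, 9, 10, 14, 12, 13, 11]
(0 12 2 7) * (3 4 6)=(0 12 2 7)(3 4 6)=[12, 1, 7, 4, 6, 5, 3, 0, 8, 9, 10, 11, 2]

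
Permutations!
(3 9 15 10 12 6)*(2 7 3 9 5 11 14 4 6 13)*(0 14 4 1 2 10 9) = (0 14 1 2 7 3 5 11 4 6)(9 15)(10 12 13) = [14, 2, 7, 5, 6, 11, 0, 3, 8, 15, 12, 4, 13, 10, 1, 9]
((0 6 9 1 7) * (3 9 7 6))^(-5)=(0 3 9 1 6 7)=[3, 6, 2, 9, 4, 5, 7, 0, 8, 1]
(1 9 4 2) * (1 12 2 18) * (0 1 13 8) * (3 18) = [1, 9, 12, 18, 3, 5, 6, 7, 0, 4, 10, 11, 2, 8, 14, 15, 16, 17, 13] = (0 1 9 4 3 18 13 8)(2 12)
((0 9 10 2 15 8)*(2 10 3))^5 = (0 8 15 2 3 9) = [8, 1, 3, 9, 4, 5, 6, 7, 15, 0, 10, 11, 12, 13, 14, 2]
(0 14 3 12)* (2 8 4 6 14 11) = (0 11 2 8 4 6 14 3 12) = [11, 1, 8, 12, 6, 5, 14, 7, 4, 9, 10, 2, 0, 13, 3]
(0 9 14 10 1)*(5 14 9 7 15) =(0 7 15 5 14 10 1) =[7, 0, 2, 3, 4, 14, 6, 15, 8, 9, 1, 11, 12, 13, 10, 5]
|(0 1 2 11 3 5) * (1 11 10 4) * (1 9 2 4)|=20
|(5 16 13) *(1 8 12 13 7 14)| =8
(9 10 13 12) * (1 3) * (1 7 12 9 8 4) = (1 3 7 12 8 4)(9 10 13) = [0, 3, 2, 7, 1, 5, 6, 12, 4, 10, 13, 11, 8, 9]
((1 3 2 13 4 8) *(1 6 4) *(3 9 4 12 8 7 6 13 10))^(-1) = (1 13 8 12 6 7 4 9)(2 3 10) = [0, 13, 3, 10, 9, 5, 7, 4, 12, 1, 2, 11, 6, 8]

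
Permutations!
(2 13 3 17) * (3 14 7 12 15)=(2 13 14 7 12 15 3 17)=[0, 1, 13, 17, 4, 5, 6, 12, 8, 9, 10, 11, 15, 14, 7, 3, 16, 2]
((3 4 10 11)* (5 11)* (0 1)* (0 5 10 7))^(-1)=(0 7 4 3 11 5 1)=[7, 0, 2, 11, 3, 1, 6, 4, 8, 9, 10, 5]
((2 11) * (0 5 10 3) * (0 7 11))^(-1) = (0 2 11 7 3 10 5) = [2, 1, 11, 10, 4, 0, 6, 3, 8, 9, 5, 7]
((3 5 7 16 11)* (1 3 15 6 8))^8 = (1 8 6 15 11 16 7 5 3) = [0, 8, 2, 1, 4, 3, 15, 5, 6, 9, 10, 16, 12, 13, 14, 11, 7]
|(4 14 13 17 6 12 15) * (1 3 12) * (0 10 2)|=9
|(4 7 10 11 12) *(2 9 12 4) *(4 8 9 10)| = 6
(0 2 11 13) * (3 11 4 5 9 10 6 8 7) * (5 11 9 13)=[2, 1, 4, 9, 11, 13, 8, 3, 7, 10, 6, 5, 12, 0]=(0 2 4 11 5 13)(3 9 10 6 8 7)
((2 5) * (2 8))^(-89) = (2 5 8) = [0, 1, 5, 3, 4, 8, 6, 7, 2]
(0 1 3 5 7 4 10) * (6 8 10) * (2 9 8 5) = (0 1 3 2 9 8 10)(4 6 5 7) = [1, 3, 9, 2, 6, 7, 5, 4, 10, 8, 0]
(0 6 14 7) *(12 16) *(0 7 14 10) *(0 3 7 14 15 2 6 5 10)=[5, 1, 6, 7, 4, 10, 0, 14, 8, 9, 3, 11, 16, 13, 15, 2, 12]=(0 5 10 3 7 14 15 2 6)(12 16)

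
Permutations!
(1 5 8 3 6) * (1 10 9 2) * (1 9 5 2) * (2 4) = (1 4 2 9)(3 6 10 5 8) = [0, 4, 9, 6, 2, 8, 10, 7, 3, 1, 5]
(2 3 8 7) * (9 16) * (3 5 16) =(2 5 16 9 3 8 7) =[0, 1, 5, 8, 4, 16, 6, 2, 7, 3, 10, 11, 12, 13, 14, 15, 9]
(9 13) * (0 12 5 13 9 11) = [12, 1, 2, 3, 4, 13, 6, 7, 8, 9, 10, 0, 5, 11] = (0 12 5 13 11)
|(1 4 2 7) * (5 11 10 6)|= |(1 4 2 7)(5 11 10 6)|= 4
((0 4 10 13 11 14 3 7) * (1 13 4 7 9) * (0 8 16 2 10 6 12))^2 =(0 8 2 4 12 7 16 10 6)(1 11 3)(9 13 14) =[8, 11, 4, 1, 12, 5, 0, 16, 2, 13, 6, 3, 7, 14, 9, 15, 10]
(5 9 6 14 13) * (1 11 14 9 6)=(1 11 14 13 5 6 9)=[0, 11, 2, 3, 4, 6, 9, 7, 8, 1, 10, 14, 12, 5, 13]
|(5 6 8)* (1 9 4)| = |(1 9 4)(5 6 8)| = 3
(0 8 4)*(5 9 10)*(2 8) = [2, 1, 8, 3, 0, 9, 6, 7, 4, 10, 5] = (0 2 8 4)(5 9 10)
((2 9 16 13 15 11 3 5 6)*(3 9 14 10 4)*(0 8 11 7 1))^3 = (0 9 15)(1 11 13)(2 4 6 10 5 14 3)(7 8 16) = [9, 11, 4, 2, 6, 14, 10, 8, 16, 15, 5, 13, 12, 1, 3, 0, 7]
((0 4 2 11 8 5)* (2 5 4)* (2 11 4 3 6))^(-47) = [11, 1, 4, 6, 5, 0, 2, 7, 3, 9, 10, 8] = (0 11 8 3 6 2 4 5)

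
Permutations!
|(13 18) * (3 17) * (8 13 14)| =|(3 17)(8 13 18 14)| =4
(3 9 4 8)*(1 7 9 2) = (1 7 9 4 8 3 2) = [0, 7, 1, 2, 8, 5, 6, 9, 3, 4]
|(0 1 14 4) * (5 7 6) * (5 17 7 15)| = 12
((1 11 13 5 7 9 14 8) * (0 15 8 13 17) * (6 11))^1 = (0 15 8 1 6 11 17)(5 7 9 14 13) = [15, 6, 2, 3, 4, 7, 11, 9, 1, 14, 10, 17, 12, 5, 13, 8, 16, 0]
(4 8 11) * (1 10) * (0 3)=(0 3)(1 10)(4 8 11)=[3, 10, 2, 0, 8, 5, 6, 7, 11, 9, 1, 4]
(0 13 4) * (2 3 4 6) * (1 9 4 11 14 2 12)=(0 13 6 12 1 9 4)(2 3 11 14)=[13, 9, 3, 11, 0, 5, 12, 7, 8, 4, 10, 14, 1, 6, 2]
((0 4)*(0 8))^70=(0 4 8)=[4, 1, 2, 3, 8, 5, 6, 7, 0]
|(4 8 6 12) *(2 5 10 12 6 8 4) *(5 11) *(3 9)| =|(2 11 5 10 12)(3 9)| =10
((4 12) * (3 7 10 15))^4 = (15) = [0, 1, 2, 3, 4, 5, 6, 7, 8, 9, 10, 11, 12, 13, 14, 15]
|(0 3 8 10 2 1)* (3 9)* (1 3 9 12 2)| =7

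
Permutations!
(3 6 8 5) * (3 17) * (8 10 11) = (3 6 10 11 8 5 17) = [0, 1, 2, 6, 4, 17, 10, 7, 5, 9, 11, 8, 12, 13, 14, 15, 16, 3]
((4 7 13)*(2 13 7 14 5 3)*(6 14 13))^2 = (2 14 3 6 5) = [0, 1, 14, 6, 4, 2, 5, 7, 8, 9, 10, 11, 12, 13, 3]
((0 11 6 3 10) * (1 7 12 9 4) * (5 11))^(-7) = (0 10 3 6 11 5)(1 9 7 4 12) = [10, 9, 2, 6, 12, 0, 11, 4, 8, 7, 3, 5, 1]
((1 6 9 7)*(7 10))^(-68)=(1 9 7 6 10)=[0, 9, 2, 3, 4, 5, 10, 6, 8, 7, 1]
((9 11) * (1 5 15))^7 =(1 5 15)(9 11) =[0, 5, 2, 3, 4, 15, 6, 7, 8, 11, 10, 9, 12, 13, 14, 1]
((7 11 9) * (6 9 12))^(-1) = (6 12 11 7 9) = [0, 1, 2, 3, 4, 5, 12, 9, 8, 6, 10, 7, 11]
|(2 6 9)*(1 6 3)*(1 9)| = 6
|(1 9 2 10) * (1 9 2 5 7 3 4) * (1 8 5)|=20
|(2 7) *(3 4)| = |(2 7)(3 4)| = 2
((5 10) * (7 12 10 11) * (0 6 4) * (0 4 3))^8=(0 3 6)(5 12 11 10 7)=[3, 1, 2, 6, 4, 12, 0, 5, 8, 9, 7, 10, 11]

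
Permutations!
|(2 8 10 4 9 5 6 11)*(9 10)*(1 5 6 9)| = |(1 5 9 6 11 2 8)(4 10)| = 14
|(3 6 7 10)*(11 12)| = |(3 6 7 10)(11 12)| = 4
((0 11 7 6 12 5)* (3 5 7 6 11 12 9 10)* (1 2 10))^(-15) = (0 2 11 5 1 7 3 9 12 10 6) = [2, 7, 11, 9, 4, 1, 0, 3, 8, 12, 6, 5, 10]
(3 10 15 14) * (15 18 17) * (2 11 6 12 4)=(2 11 6 12 4)(3 10 18 17 15 14)=[0, 1, 11, 10, 2, 5, 12, 7, 8, 9, 18, 6, 4, 13, 3, 14, 16, 15, 17]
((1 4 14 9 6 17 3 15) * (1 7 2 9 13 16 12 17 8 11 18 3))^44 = (1 14 16 17 4 13 12)(2 7 15 3 18 11 8 6 9) = [0, 14, 7, 18, 13, 5, 9, 15, 6, 2, 10, 8, 1, 12, 16, 3, 17, 4, 11]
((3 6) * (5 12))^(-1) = [0, 1, 2, 6, 4, 12, 3, 7, 8, 9, 10, 11, 5] = (3 6)(5 12)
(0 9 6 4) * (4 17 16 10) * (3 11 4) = (0 9 6 17 16 10 3 11 4) = [9, 1, 2, 11, 0, 5, 17, 7, 8, 6, 3, 4, 12, 13, 14, 15, 10, 16]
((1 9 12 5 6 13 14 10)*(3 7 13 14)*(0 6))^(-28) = (0 1)(3 13 7)(5 10)(6 9)(12 14) = [1, 0, 2, 13, 4, 10, 9, 3, 8, 6, 5, 11, 14, 7, 12]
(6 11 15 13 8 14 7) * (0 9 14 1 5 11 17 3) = (0 9 14 7 6 17 3)(1 5 11 15 13 8) = [9, 5, 2, 0, 4, 11, 17, 6, 1, 14, 10, 15, 12, 8, 7, 13, 16, 3]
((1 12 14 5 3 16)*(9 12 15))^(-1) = (1 16 3 5 14 12 9 15) = [0, 16, 2, 5, 4, 14, 6, 7, 8, 15, 10, 11, 9, 13, 12, 1, 3]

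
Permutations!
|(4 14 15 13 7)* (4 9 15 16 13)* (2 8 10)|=|(2 8 10)(4 14 16 13 7 9 15)|=21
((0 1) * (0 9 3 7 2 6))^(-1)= (0 6 2 7 3 9 1)= [6, 0, 7, 9, 4, 5, 2, 3, 8, 1]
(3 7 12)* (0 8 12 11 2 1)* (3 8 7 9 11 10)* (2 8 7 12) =(0 12 7 10 3 9 11 8 2 1) =[12, 0, 1, 9, 4, 5, 6, 10, 2, 11, 3, 8, 7]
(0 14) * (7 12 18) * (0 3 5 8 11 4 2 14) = (2 14 3 5 8 11 4)(7 12 18) = [0, 1, 14, 5, 2, 8, 6, 12, 11, 9, 10, 4, 18, 13, 3, 15, 16, 17, 7]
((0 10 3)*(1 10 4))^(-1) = [3, 4, 2, 10, 0, 5, 6, 7, 8, 9, 1] = (0 3 10 1 4)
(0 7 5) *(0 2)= (0 7 5 2)= [7, 1, 0, 3, 4, 2, 6, 5]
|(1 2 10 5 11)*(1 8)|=6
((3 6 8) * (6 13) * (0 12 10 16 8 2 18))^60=(18)=[0, 1, 2, 3, 4, 5, 6, 7, 8, 9, 10, 11, 12, 13, 14, 15, 16, 17, 18]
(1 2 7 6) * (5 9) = (1 2 7 6)(5 9) = [0, 2, 7, 3, 4, 9, 1, 6, 8, 5]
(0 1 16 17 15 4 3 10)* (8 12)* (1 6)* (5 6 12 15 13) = (0 12 8 15 4 3 10)(1 16 17 13 5 6) = [12, 16, 2, 10, 3, 6, 1, 7, 15, 9, 0, 11, 8, 5, 14, 4, 17, 13]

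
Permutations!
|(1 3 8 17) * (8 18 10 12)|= |(1 3 18 10 12 8 17)|= 7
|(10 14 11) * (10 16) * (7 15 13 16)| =|(7 15 13 16 10 14 11)| =7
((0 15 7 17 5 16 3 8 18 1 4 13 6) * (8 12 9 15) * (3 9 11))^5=[13, 8, 2, 11, 18, 17, 4, 15, 6, 16, 10, 12, 3, 1, 14, 9, 5, 7, 0]=(0 13 1 8 6 4 18)(3 11 12)(5 17 7 15 9 16)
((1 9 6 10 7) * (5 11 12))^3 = (12)(1 10 9 7 6) = [0, 10, 2, 3, 4, 5, 1, 6, 8, 7, 9, 11, 12]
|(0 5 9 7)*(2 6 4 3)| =4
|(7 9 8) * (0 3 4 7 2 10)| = |(0 3 4 7 9 8 2 10)| = 8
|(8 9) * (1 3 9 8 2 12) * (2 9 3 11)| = |(1 11 2 12)| = 4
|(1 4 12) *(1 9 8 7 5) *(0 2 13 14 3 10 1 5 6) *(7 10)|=|(0 2 13 14 3 7 6)(1 4 12 9 8 10)|=42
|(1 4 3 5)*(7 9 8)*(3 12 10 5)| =15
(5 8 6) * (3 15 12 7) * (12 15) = [0, 1, 2, 12, 4, 8, 5, 3, 6, 9, 10, 11, 7, 13, 14, 15] = (15)(3 12 7)(5 8 6)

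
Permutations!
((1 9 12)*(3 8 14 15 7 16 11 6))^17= (1 12 9)(3 8 14 15 7 16 11 6)= [0, 12, 2, 8, 4, 5, 3, 16, 14, 1, 10, 6, 9, 13, 15, 7, 11]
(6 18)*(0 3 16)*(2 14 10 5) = (0 3 16)(2 14 10 5)(6 18) = [3, 1, 14, 16, 4, 2, 18, 7, 8, 9, 5, 11, 12, 13, 10, 15, 0, 17, 6]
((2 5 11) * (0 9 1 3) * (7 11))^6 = [1, 0, 7, 9, 4, 11, 6, 2, 8, 3, 10, 5] = (0 1)(2 7)(3 9)(5 11)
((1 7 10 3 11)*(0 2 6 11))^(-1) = [3, 11, 0, 10, 4, 5, 2, 1, 8, 9, 7, 6] = (0 3 10 7 1 11 6 2)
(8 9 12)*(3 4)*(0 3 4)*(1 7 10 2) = (0 3)(1 7 10 2)(8 9 12) = [3, 7, 1, 0, 4, 5, 6, 10, 9, 12, 2, 11, 8]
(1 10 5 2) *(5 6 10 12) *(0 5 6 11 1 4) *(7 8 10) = [5, 12, 4, 3, 0, 2, 7, 8, 10, 9, 11, 1, 6] = (0 5 2 4)(1 12 6 7 8 10 11)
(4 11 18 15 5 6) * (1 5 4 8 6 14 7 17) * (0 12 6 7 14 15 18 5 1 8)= (18)(0 12 6)(4 11 5 15)(7 17 8)= [12, 1, 2, 3, 11, 15, 0, 17, 7, 9, 10, 5, 6, 13, 14, 4, 16, 8, 18]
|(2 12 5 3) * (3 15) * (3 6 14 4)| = |(2 12 5 15 6 14 4 3)| = 8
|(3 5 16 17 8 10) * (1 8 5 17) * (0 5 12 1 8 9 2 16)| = 18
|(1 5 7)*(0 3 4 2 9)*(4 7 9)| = |(0 3 7 1 5 9)(2 4)| = 6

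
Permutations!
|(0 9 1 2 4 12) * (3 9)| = |(0 3 9 1 2 4 12)| = 7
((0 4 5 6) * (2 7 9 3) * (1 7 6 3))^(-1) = (0 6 2 3 5 4)(1 9 7) = [6, 9, 3, 5, 0, 4, 2, 1, 8, 7]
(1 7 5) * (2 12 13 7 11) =(1 11 2 12 13 7 5) =[0, 11, 12, 3, 4, 1, 6, 5, 8, 9, 10, 2, 13, 7]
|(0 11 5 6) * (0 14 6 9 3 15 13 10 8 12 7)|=22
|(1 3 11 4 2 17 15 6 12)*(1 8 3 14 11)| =|(1 14 11 4 2 17 15 6 12 8 3)| =11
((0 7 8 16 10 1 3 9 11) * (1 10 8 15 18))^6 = (0 9 1 15)(3 18 7 11) = [9, 15, 2, 18, 4, 5, 6, 11, 8, 1, 10, 3, 12, 13, 14, 0, 16, 17, 7]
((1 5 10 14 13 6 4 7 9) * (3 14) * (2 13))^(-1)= (1 9 7 4 6 13 2 14 3 10 5)= [0, 9, 14, 10, 6, 1, 13, 4, 8, 7, 5, 11, 12, 2, 3]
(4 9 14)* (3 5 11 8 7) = (3 5 11 8 7)(4 9 14) = [0, 1, 2, 5, 9, 11, 6, 3, 7, 14, 10, 8, 12, 13, 4]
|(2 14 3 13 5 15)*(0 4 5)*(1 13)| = 9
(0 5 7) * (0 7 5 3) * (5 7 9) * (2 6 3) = (0 2 6 3)(5 7 9) = [2, 1, 6, 0, 4, 7, 3, 9, 8, 5]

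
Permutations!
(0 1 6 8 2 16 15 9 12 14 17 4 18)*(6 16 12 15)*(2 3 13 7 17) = (0 1 16 6 8 3 13 7 17 4 18)(2 12 14)(9 15) = [1, 16, 12, 13, 18, 5, 8, 17, 3, 15, 10, 11, 14, 7, 2, 9, 6, 4, 0]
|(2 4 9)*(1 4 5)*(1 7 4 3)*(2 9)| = |(9)(1 3)(2 5 7 4)| = 4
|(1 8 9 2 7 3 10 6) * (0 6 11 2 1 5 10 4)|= 9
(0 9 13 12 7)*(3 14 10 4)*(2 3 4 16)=(0 9 13 12 7)(2 3 14 10 16)=[9, 1, 3, 14, 4, 5, 6, 0, 8, 13, 16, 11, 7, 12, 10, 15, 2]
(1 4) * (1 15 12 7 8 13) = [0, 4, 2, 3, 15, 5, 6, 8, 13, 9, 10, 11, 7, 1, 14, 12] = (1 4 15 12 7 8 13)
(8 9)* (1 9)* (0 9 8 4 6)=(0 9 4 6)(1 8)=[9, 8, 2, 3, 6, 5, 0, 7, 1, 4]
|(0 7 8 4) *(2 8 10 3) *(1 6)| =|(0 7 10 3 2 8 4)(1 6)| =14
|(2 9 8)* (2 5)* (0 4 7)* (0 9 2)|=6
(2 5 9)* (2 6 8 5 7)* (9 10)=(2 7)(5 10 9 6 8)=[0, 1, 7, 3, 4, 10, 8, 2, 5, 6, 9]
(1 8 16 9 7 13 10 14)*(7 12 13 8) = (1 7 8 16 9 12 13 10 14) = [0, 7, 2, 3, 4, 5, 6, 8, 16, 12, 14, 11, 13, 10, 1, 15, 9]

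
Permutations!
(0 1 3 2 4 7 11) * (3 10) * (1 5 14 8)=[5, 10, 4, 2, 7, 14, 6, 11, 1, 9, 3, 0, 12, 13, 8]=(0 5 14 8 1 10 3 2 4 7 11)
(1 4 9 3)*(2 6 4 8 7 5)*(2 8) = (1 2 6 4 9 3)(5 8 7) = [0, 2, 6, 1, 9, 8, 4, 5, 7, 3]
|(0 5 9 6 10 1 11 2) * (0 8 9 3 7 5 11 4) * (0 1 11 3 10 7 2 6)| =|(0 3 2 8 9)(1 4)(5 10 11 6 7)| =10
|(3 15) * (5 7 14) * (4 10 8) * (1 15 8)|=6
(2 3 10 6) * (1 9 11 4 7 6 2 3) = (1 9 11 4 7 6 3 10 2) = [0, 9, 1, 10, 7, 5, 3, 6, 8, 11, 2, 4]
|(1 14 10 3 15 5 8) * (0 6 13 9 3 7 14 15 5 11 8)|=|(0 6 13 9 3 5)(1 15 11 8)(7 14 10)|=12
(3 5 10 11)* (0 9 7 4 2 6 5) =[9, 1, 6, 0, 2, 10, 5, 4, 8, 7, 11, 3] =(0 9 7 4 2 6 5 10 11 3)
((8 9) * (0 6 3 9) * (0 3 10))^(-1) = (0 10 6)(3 8 9) = [10, 1, 2, 8, 4, 5, 0, 7, 9, 3, 6]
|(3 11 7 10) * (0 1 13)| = 12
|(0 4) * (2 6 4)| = 4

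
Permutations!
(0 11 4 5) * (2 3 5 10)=[11, 1, 3, 5, 10, 0, 6, 7, 8, 9, 2, 4]=(0 11 4 10 2 3 5)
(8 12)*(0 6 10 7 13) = (0 6 10 7 13)(8 12) = [6, 1, 2, 3, 4, 5, 10, 13, 12, 9, 7, 11, 8, 0]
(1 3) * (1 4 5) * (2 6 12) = [0, 3, 6, 4, 5, 1, 12, 7, 8, 9, 10, 11, 2] = (1 3 4 5)(2 6 12)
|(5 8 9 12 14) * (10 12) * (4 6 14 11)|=|(4 6 14 5 8 9 10 12 11)|=9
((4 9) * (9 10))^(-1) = (4 9 10) = [0, 1, 2, 3, 9, 5, 6, 7, 8, 10, 4]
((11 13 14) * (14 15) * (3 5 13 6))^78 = [0, 1, 2, 5, 4, 13, 3, 7, 8, 9, 10, 6, 12, 15, 11, 14] = (3 5 13 15 14 11 6)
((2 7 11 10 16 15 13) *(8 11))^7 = (2 13 15 16 10 11 8 7) = [0, 1, 13, 3, 4, 5, 6, 2, 7, 9, 11, 8, 12, 15, 14, 16, 10]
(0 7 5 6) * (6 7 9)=(0 9 6)(5 7)=[9, 1, 2, 3, 4, 7, 0, 5, 8, 6]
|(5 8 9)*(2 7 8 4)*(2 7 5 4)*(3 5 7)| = |(2 7 8 9 4 3 5)| = 7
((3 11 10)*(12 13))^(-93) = (12 13) = [0, 1, 2, 3, 4, 5, 6, 7, 8, 9, 10, 11, 13, 12]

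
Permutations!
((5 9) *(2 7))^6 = (9) = [0, 1, 2, 3, 4, 5, 6, 7, 8, 9]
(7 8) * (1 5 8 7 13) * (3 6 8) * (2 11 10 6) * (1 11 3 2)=(1 5 2 3)(6 8 13 11 10)=[0, 5, 3, 1, 4, 2, 8, 7, 13, 9, 6, 10, 12, 11]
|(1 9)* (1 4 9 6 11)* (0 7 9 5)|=|(0 7 9 4 5)(1 6 11)|=15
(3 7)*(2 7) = (2 7 3) = [0, 1, 7, 2, 4, 5, 6, 3]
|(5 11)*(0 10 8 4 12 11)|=7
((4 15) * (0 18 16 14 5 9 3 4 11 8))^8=(0 15 9 16 8 4 5 18 11 3 14)=[15, 1, 2, 14, 5, 18, 6, 7, 4, 16, 10, 3, 12, 13, 0, 9, 8, 17, 11]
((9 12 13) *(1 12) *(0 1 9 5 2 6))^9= (0 12 5 6 1 13 2)= [12, 13, 0, 3, 4, 6, 1, 7, 8, 9, 10, 11, 5, 2]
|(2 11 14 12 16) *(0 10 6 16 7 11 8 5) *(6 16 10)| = |(0 6 10 16 2 8 5)(7 11 14 12)| = 28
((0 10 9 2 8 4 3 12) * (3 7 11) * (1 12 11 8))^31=(0 10 9 2 1 12)(3 11)(4 7 8)=[10, 12, 1, 11, 7, 5, 6, 8, 4, 2, 9, 3, 0]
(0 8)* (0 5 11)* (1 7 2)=(0 8 5 11)(1 7 2)=[8, 7, 1, 3, 4, 11, 6, 2, 5, 9, 10, 0]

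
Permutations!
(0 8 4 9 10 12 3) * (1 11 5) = (0 8 4 9 10 12 3)(1 11 5) = [8, 11, 2, 0, 9, 1, 6, 7, 4, 10, 12, 5, 3]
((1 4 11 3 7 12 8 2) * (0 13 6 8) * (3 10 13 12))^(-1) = (0 12)(1 2 8 6 13 10 11 4)(3 7) = [12, 2, 8, 7, 1, 5, 13, 3, 6, 9, 11, 4, 0, 10]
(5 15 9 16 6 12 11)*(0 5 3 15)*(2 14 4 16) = (0 5)(2 14 4 16 6 12 11 3 15 9) = [5, 1, 14, 15, 16, 0, 12, 7, 8, 2, 10, 3, 11, 13, 4, 9, 6]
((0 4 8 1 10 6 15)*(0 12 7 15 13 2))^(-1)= (0 2 13 6 10 1 8 4)(7 12 15)= [2, 8, 13, 3, 0, 5, 10, 12, 4, 9, 1, 11, 15, 6, 14, 7]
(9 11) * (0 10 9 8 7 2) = (0 10 9 11 8 7 2) = [10, 1, 0, 3, 4, 5, 6, 2, 7, 11, 9, 8]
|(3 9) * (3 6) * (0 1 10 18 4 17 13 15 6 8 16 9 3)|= |(0 1 10 18 4 17 13 15 6)(8 16 9)|= 9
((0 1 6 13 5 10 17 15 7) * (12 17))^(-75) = (0 10)(1 12)(5 7)(6 17)(13 15) = [10, 12, 2, 3, 4, 7, 17, 5, 8, 9, 0, 11, 1, 15, 14, 13, 16, 6]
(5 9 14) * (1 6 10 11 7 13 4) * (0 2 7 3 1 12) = (0 2 7 13 4 12)(1 6 10 11 3)(5 9 14) = [2, 6, 7, 1, 12, 9, 10, 13, 8, 14, 11, 3, 0, 4, 5]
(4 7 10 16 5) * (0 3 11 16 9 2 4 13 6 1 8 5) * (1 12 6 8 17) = (0 3 11 16)(1 17)(2 4 7 10 9)(5 13 8)(6 12) = [3, 17, 4, 11, 7, 13, 12, 10, 5, 2, 9, 16, 6, 8, 14, 15, 0, 1]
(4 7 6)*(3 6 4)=(3 6)(4 7)=[0, 1, 2, 6, 7, 5, 3, 4]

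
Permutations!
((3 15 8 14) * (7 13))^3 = (3 14 8 15)(7 13) = [0, 1, 2, 14, 4, 5, 6, 13, 15, 9, 10, 11, 12, 7, 8, 3]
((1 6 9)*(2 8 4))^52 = (1 6 9)(2 8 4) = [0, 6, 8, 3, 2, 5, 9, 7, 4, 1]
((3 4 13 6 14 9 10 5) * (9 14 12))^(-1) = (14)(3 5 10 9 12 6 13 4) = [0, 1, 2, 5, 3, 10, 13, 7, 8, 12, 9, 11, 6, 4, 14]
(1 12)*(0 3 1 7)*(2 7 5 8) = (0 3 1 12 5 8 2 7) = [3, 12, 7, 1, 4, 8, 6, 0, 2, 9, 10, 11, 5]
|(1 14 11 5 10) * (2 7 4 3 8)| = 5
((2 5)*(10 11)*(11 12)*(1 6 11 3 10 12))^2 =(1 11 3)(6 12 10) =[0, 11, 2, 1, 4, 5, 12, 7, 8, 9, 6, 3, 10]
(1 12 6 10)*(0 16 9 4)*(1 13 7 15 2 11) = [16, 12, 11, 3, 0, 5, 10, 15, 8, 4, 13, 1, 6, 7, 14, 2, 9] = (0 16 9 4)(1 12 6 10 13 7 15 2 11)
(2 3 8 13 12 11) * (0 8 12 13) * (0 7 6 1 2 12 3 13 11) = [8, 2, 13, 3, 4, 5, 1, 6, 7, 9, 10, 12, 0, 11] = (0 8 7 6 1 2 13 11 12)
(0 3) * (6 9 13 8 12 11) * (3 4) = (0 4 3)(6 9 13 8 12 11) = [4, 1, 2, 0, 3, 5, 9, 7, 12, 13, 10, 6, 11, 8]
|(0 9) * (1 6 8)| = 6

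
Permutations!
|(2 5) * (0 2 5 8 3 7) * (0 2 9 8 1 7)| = |(0 9 8 3)(1 7 2)| = 12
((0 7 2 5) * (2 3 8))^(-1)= (0 5 2 8 3 7)= [5, 1, 8, 7, 4, 2, 6, 0, 3]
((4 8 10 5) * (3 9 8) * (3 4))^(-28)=(3 8 5 9 10)=[0, 1, 2, 8, 4, 9, 6, 7, 5, 10, 3]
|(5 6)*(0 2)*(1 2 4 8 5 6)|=6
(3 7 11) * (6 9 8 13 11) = (3 7 6 9 8 13 11) = [0, 1, 2, 7, 4, 5, 9, 6, 13, 8, 10, 3, 12, 11]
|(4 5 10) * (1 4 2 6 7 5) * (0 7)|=6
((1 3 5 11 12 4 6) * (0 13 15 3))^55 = (0 11)(1 5)(3 6)(4 15)(12 13) = [11, 5, 2, 6, 15, 1, 3, 7, 8, 9, 10, 0, 13, 12, 14, 4]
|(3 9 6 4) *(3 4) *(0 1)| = 6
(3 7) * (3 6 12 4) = (3 7 6 12 4) = [0, 1, 2, 7, 3, 5, 12, 6, 8, 9, 10, 11, 4]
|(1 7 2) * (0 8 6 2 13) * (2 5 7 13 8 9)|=|(0 9 2 1 13)(5 7 8 6)|=20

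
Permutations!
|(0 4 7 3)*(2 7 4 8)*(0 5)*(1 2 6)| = 8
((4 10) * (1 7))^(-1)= [0, 7, 2, 3, 10, 5, 6, 1, 8, 9, 4]= (1 7)(4 10)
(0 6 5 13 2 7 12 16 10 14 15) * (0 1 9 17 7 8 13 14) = (0 6 5 14 15 1 9 17 7 12 16 10)(2 8 13) = [6, 9, 8, 3, 4, 14, 5, 12, 13, 17, 0, 11, 16, 2, 15, 1, 10, 7]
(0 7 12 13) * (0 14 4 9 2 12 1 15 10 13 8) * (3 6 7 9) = (0 9 2 12 8)(1 15 10 13 14 4 3 6 7) = [9, 15, 12, 6, 3, 5, 7, 1, 0, 2, 13, 11, 8, 14, 4, 10]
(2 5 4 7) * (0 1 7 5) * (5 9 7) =[1, 5, 0, 3, 9, 4, 6, 2, 8, 7] =(0 1 5 4 9 7 2)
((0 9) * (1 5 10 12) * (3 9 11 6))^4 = [9, 1, 2, 6, 4, 5, 11, 7, 8, 3, 10, 0, 12] = (12)(0 9 3 6 11)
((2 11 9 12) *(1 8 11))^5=(1 2 12 9 11 8)=[0, 2, 12, 3, 4, 5, 6, 7, 1, 11, 10, 8, 9]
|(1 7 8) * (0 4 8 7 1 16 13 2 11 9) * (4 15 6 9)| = |(0 15 6 9)(2 11 4 8 16 13)| = 12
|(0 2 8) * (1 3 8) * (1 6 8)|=4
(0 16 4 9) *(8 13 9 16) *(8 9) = (0 9)(4 16)(8 13) = [9, 1, 2, 3, 16, 5, 6, 7, 13, 0, 10, 11, 12, 8, 14, 15, 4]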